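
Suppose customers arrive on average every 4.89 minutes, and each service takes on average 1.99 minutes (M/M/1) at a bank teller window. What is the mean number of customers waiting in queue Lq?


λ = 60/4.89 = 12.2699 /hr
μ = 60/1.99 = 30.1508 /hr
ρ = λ/μ = 12.2699/30.1508 = 0.4070
Lq = ρ²/(1−ρ) = 0.1656/0.5930 = 0.2793

Final: 0.2793


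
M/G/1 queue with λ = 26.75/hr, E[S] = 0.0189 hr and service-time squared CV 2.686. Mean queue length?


ρ = λ·E[S] = 26.75·0.0189 = 0.5056
Lq = ρ²(1+C_s²)/(2(1−ρ)) = 0.2556·(1+2.686)/(2·0.4944)
= 0.2556·3.6860/0.9889 = 0.95279

Final: 0.95279


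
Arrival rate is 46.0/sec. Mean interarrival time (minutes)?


Mean interarrival time = 1/λ = 1/46.0 second = 0.02174 second
In minutes: 0.02174 × 0.0166667 = 0.0003623 min

Final: 0.0003623 min


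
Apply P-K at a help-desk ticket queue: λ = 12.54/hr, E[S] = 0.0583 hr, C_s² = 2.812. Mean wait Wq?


ρ = λ·E[S] = 12.54·0.0583 = 0.7311
E[S²] = E[S]²(1+C_s²) = 0.0583²·(1+2.812) = 0.012957
Wq = λ·E[S²]/(2(1−ρ)) = 12.54·0.012957/(2·0.2689) = 0.30209 hr

Final: 0.30209 hr


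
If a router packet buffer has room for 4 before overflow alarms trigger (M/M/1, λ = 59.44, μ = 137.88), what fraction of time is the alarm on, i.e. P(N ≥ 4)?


ρ = 59.44/137.88 = 0.4311
P(N ≥ n) = ρ^n = 0.4311^4 = 0.034539

Final: 0.034539


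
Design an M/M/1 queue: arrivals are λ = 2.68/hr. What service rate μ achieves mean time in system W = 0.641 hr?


W = 1/(μ−λ) ⇒ μ − λ = 1/W = 1/0.641 = 1.5601
μ = λ + 1/W = 2.68 + 1.5601 = 4.2401 per hr

Final: 4.2401 /hr


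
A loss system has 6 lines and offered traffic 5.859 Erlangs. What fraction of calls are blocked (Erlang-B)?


B(c,a) = (a^c/c!) / Σ_{k=0}^{c} a^k/k!
a^6/6! = 56.183461
Σ terms (k=0..6): 1.00000 + 5.85900 + 17.16394 + 33.52118 + 49.10014 + 57.53555 + 56.18346 = 220.363267
B = 56.183461/220.363267 = 0.254958

Final: 0.254958


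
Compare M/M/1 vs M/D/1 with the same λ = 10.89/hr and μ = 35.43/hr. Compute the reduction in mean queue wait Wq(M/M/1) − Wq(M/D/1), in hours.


ρ = 10.89/35.43 = 0.3074
Wq(M/M/1) = ρ/(μ−λ) = 0.3074/24.54 = 0.01253 hr
Wq(M/D/1) = ρ/(2(μ−λ)) = 0.006263 hr
Savings = 0.01253 − 0.006263 = 0.006263 hr

Final: 0.006263 hr


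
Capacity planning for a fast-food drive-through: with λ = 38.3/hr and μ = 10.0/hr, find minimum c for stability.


Stability requires cμ > λ ⇔ c > λ/μ.
λ/μ = 38.3/10.0 = 3.8300
Minimum integer c = ⌊3.8300⌋ + 1 = 4
Check: 4·10.0 = 40.00 > 38.3, while 3·10.0 = 30.00 ≤ 38.3

Final: 4 servers


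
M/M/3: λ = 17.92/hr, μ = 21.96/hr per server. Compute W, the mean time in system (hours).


a = 0.8160; ρ = 0.2720; P₀ = 0.439872
Lq = P₀·a^c·ρ/(c!(1−ρ)²) = 0.02045
Wq = Lq/λ = 0.02045/17.92 = 0.001141 hr
W = Wq + 1/μ = 0.001141 + 0.04554 = 0.04668 hr

Final: 0.04668 hr


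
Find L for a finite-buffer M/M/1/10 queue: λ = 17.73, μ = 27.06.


ρ = 17.73/27.06 = 0.6552
L = ρ[1 − (K+1)ρ^K + Kρ^(K+1)] / [(1−ρ)(1−ρ^(K+1))]
Numerator: 0.6552·(1 − 11·0.014582 + 10·0.009554) = 0.612715
Denominator: (0.3448)·(0.990446) = 0.341495
L = 0.612715/0.341495 = 1.7942

Final: 1.7942


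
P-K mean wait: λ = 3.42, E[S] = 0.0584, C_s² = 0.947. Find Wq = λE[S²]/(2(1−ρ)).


ρ = λ·E[S] = 3.42·0.0584 = 0.1997
E[S²] = E[S]²(1+C_s²) = 0.0584²·(1+0.947) = 0.006640
Wq = λ·E[S²]/(2(1−ρ)) = 3.42·0.006640/(2·0.8003) = 0.01419 hr

Final: 0.01419 hr


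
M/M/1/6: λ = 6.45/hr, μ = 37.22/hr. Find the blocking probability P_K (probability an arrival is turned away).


ρ = λ/μ = 6.45/37.22 = 0.1733
P_K = (1−ρ)ρ^K/(1−ρ^(K+1)) = (0.8267·0.00002708)/(1 − 0.000004693)
= 0.00002239/0.999995 = 0.00002239

Final: 0.00002239


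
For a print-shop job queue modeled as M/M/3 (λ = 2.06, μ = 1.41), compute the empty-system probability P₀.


a = λ/μ = 2.06/1.41 = 1.4610; ρ = a/c = 0.4870
Σ_{k=0}^{2} a^k/k! (terms k=0..2) = 1.00000 + 1.46099 + 1.06725 = 3.52824
Tail: a^3/(3!(1−ρ)) = 3.11849/(6·0.5130) = 1.01315
P₀ = 1/(3.52824 + 1.01315) = 1/4.54139 = 0.220197

Final: 0.220197


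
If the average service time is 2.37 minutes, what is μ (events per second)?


μ = 1/(service time) in consistent units.
1 second = 0.0166667 min, so μ = 0.0166667/2.37 = 0.007032 per second

Final: 0.007032 /sec


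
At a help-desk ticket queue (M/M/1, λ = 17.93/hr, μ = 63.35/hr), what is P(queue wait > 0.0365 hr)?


ρ = 17.93/63.35 = 0.2830
P(Wq > t) = ρ·e^{−(μ−λ)t} = 0.2830·e^{−1.6578}
= 0.2830·0.190552 = 0.053932

Final: 0.053932


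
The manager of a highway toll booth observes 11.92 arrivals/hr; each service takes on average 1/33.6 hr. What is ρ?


ρ = λ/μ = 11.92/33.6 = 0.3548

Final: 0.3548


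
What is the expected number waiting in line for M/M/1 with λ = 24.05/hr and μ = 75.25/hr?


ρ = 24.05/75.25 = 0.3196
Lq = ρ²/(1−ρ) = 0.1021/0.6804 = 0.1501

Final: 0.1501


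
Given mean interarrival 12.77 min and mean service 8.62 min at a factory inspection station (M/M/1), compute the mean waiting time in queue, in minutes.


λ = 60/12.77 = 4.6985 /hr
μ = 60/8.62 = 6.9606 /hr
ρ = λ/μ = 4.6985/6.9606 = 0.6750
Wq = ρ/(μ−λ) = 0.6750/(6.9606−4.6985) = 0.29841 hr
In minutes: 0.29841·60 = 17.905 min

Final: 17.905 min


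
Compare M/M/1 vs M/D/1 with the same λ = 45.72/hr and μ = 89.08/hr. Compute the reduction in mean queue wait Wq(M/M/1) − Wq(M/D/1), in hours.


ρ = 45.72/89.08 = 0.5132
Wq(M/M/1) = ρ/(μ−λ) = 0.5132/43.36 = 0.01184 hr
Wq(M/D/1) = ρ/(2(μ−λ)) = 0.005918 hr
Savings = 0.01184 − 0.005918 = 0.005918 hr

Final: 0.005918 hr


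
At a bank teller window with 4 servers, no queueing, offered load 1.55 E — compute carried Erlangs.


B(4,1.55) = 0.052142 (Erlang-B)
Carried load = a(1 − B) = 1.55·(1 − 0.052142) = 1.55·0.947858 = 1.4692 E

Final: 1.4692 Erlangs


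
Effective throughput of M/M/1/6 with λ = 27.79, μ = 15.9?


ρ = 1.7478; P_K = (1−ρ)ρ^6/(1−ρ^7) = 0.436615
λ_eff = λ(1 − P_K) = 27.79·(1 − 0.436615) = 27.79·0.563385 = 15.6565 /hr

Final: 15.6565 /hr


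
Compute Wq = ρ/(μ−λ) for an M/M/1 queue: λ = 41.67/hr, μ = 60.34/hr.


ρ = 41.67/60.34 = 0.6906
Wq = ρ/(μ−λ) = 0.6906/(60.34 − 41.67) = 0.6906/18.67 = 0.03699 hr

Final: 0.03699 hr


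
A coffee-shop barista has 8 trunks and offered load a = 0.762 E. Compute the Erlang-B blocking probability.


B(c,a) = (a^c/c!) / Σ_{k=0}^{c} a^k/k!
a^8/8! = 0.000002819
Σ terms (k=0..8): 1.00000 + 0.76200 + 0.29032 + 0.07374 + 0.01405 + 0.002141 + 0.0002719 + 0.00002960 + 0.000002819 = 2.142557
B = 0.000002819/2.142557 = 0.000001316

Final: 0.000001316


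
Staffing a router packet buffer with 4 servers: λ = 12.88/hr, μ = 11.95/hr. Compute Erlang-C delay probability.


a = λ/μ = 1.0778; ρ = a/4 = 0.2695
P₀ = 0.339635 (from M/M/c formula)
C(c,a) = [a^c/(c!(1−ρ))]·P₀ = [1.34956/(24·0.7305)]·0.339635
= 0.07697·0.339635 = 0.026142

Final: 0.026142


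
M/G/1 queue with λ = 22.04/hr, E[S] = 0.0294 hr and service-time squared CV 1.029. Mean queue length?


ρ = λ·E[S] = 22.04·0.0294 = 0.6480
Lq = ρ²(1+C_s²)/(2(1−ρ)) = 0.4199·(1+1.029)/(2·0.3520)
= 0.4199·2.0290/0.7040 = 1.21003

Final: 1.21003


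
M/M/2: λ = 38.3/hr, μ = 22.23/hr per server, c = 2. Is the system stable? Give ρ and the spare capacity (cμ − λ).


Total capacity cμ = 2·22.23 = 44.46/hr
ρ = λ/(cμ) = 38.3/44.46 = 0.8614
Stable ⇔ ρ < 1: YES
Spare capacity = cμ − λ = 44.46 − 38.3 = 6.16/hr

Final: ρ = 0.8614; stable; margin = 6.16/hr


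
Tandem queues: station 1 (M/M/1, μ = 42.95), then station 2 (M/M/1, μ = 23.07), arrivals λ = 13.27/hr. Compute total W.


Each node sees arrival rate λ = 13.27/hr (tandem ⇒ throughput preserved).
W₁ = 1/(μ₁−λ) = 1/(42.95−13.27) = 0.03369 hr
W₂ = 1/(μ₂−λ) = 1/(23.07−13.27) = 0.10204 hr
W_total = W₁ + W₂ = 0.03369 + 0.10204 = 0.13573 hr

Final: 0.13573 hr


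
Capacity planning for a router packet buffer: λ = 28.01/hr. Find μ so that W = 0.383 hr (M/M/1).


W = 1/(μ−λ) ⇒ μ − λ = 1/W = 1/0.383 = 2.6110
μ = λ + 1/W = 28.01 + 2.6110 = 30.6210 per hr

Final: 30.6210 /hr


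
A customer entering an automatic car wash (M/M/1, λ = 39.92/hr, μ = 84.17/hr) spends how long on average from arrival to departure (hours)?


W = 1/(μ−λ) = 1/(84.17 − 39.92) = 1/44.25 = 0.02260 hr

Final: 0.02260 hr


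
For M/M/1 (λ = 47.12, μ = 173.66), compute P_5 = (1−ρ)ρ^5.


ρ = 47.12/173.66 = 0.2713
P_n = (1−ρ)·ρ^n = (1 − 0.2713)·0.2713^5 = 0.7287·0.001471 = 0.001072

Final: 0.001072


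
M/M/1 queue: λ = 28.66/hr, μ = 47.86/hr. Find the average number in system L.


ρ = λ/μ = 28.66/47.86 = 0.5988
L = ρ/(1−ρ) = 0.5988/(1 − 0.5988) = 0.5988/0.4012 = 1.4927

Final: 1.4927


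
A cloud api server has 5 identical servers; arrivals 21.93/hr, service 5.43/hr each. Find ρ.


ρ = λ/(cμ) = 21.93/(5·5.43) = 21.93/27.15 = 0.8077

Final: 0.8077


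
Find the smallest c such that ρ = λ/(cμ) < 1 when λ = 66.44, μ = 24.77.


Stability requires cμ > λ ⇔ c > λ/μ.
λ/μ = 66.44/24.77 = 2.6823
Minimum integer c = ⌊2.6823⌋ + 1 = 3
Check: 3·24.77 = 74.31 > 66.44, while 2·24.77 = 49.54 ≤ 66.44

Final: 3 servers


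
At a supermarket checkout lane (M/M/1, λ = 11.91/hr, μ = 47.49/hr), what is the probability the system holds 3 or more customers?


ρ = 11.91/47.49 = 0.2508
P(N ≥ n) = ρ^n = 0.2508^3 = 0.015774

Final: 0.015774


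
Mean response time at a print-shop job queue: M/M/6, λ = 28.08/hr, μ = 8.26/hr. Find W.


a = 3.3995; ρ = 0.5666; P₀ = 0.032237
Lq = P₀·a^c·ρ/(c!(1−ρ)²) = 0.20844
Wq = Lq/λ = 0.20844/28.08 = 0.007423 hr
W = Wq + 1/μ = 0.007423 + 0.12107 = 0.12849 hr

Final: 0.12849 hr


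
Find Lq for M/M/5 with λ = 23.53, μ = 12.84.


a = λ/μ = 1.8326; ρ = a/5 = 0.3665
P₀ = 0.159257
Lq = P₀·a^c·ρ / (c!·(1−ρ)²) = 0.159257·20.66734·0.3665/(120·0.40131)
= 0.02505

Final: 0.02505


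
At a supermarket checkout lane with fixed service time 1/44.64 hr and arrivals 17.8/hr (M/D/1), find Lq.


ρ = 17.8/44.64 = 0.3987
M/D/1: Lq = ρ²/(2(1−ρ)) = 0.1590/(2·0.6013) = 0.13222

Final: 0.13222


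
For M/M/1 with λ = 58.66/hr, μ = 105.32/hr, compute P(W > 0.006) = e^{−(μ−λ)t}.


W ~ Exponential(μ−λ) for M/M/1.
μ − λ = 105.32 − 58.66 = 46.6600
P(W > t) = e^{−(μ−λ)t} = e^{−0.2800} = 0.755814

Final: 0.755814


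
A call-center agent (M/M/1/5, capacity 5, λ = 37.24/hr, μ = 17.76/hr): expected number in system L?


ρ = 37.24/17.76 = 2.0968
L = ρ[1 − (K+1)ρ^K + Kρ^(K+1)] / [(1−ρ)(1−ρ^(K+1))]
Numerator: 2.0968·(1 − 6·40.535315 + 5·84.996348) = 383.240380
Denominator: (-1.0968)·(-83.996348) = 92.131129
L = 383.240380/92.131129 = 4.1597

Final: 4.1597


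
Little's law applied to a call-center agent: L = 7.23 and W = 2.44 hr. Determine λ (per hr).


λ = L/W = 7.23/2.44 = 2.9631 /hr

Final: 2.9631 /hr


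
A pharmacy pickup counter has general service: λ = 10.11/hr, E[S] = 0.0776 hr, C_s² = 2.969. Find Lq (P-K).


ρ = λ·E[S] = 10.11·0.0776 = 0.7845
Lq = ρ²(1+C_s²)/(2(1−ρ)) = 0.6155·(1+2.969)/(2·0.2155)
= 0.6155·3.9690/0.4309 = 5.66894

Final: 5.66894


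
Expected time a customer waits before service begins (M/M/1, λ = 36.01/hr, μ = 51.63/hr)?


ρ = 36.01/51.63 = 0.6975
Wq = ρ/(μ−λ) = 0.6975/(51.63 − 36.01) = 0.6975/15.62 = 0.04465 hr

Final: 0.04465 hr


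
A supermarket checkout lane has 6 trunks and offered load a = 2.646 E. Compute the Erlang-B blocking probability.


B(c,a) = (a^c/c!) / Σ_{k=0}^{c} a^k/k!
a^6/6! = 0.476658
Σ terms (k=0..6): 1.00000 + 2.64600 + 3.50066 + 3.08758 + 2.04243 + 1.08086 + 0.47666 = 13.834187
B = 0.476658/13.834187 = 0.034455

Final: 0.034455


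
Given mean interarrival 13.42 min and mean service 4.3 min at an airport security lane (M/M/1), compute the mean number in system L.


λ = 60/13.42 = 4.4709 /hr
μ = 60/4.3 = 13.9535 /hr
ρ = λ/μ = 4.4709/13.9535 = 0.3204
L = ρ/(1−ρ) = 0.3204/0.6796 = 0.4715

Final: 0.4715


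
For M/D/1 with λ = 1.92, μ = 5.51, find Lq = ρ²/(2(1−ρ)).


ρ = 1.92/5.51 = 0.3485
M/D/1: Lq = ρ²/(2(1−ρ)) = 0.1214/(2·0.6515) = 0.09318

Final: 0.09318


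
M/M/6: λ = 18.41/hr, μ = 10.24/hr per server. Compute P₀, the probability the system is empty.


a = λ/μ = 18.41/10.24 = 1.7979; ρ = a/c = 0.2996
Σ_{k=0}^{5} a^k/k! (terms k=0..5) = 1.00000 + 1.79785 + 1.61614 + 0.96852 + 0.43532 + 0.15653 = 5.97435
Tail: a^6/(6!(1−ρ)) = 33.76937/(720·0.7004) = 0.06697
P₀ = 1/(5.97435 + 0.06697) = 1/6.04132 = 0.165527

Final: 0.165527


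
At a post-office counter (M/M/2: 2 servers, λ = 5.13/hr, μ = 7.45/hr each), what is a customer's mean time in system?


a = 0.6886; ρ = 0.3443; P₀ = 0.487768
Lq = P₀·a^c·ρ/(c!(1−ρ)²) = 0.09260
Wq = Lq/λ = 0.09260/5.13 = 0.01805 hr
W = Wq + 1/μ = 0.01805 + 0.13423 = 0.15228 hr

Final: 0.15228 hr


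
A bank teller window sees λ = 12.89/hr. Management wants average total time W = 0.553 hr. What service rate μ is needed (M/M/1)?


W = 1/(μ−λ) ⇒ μ − λ = 1/W = 1/0.553 = 1.8083
μ = λ + 1/W = 12.89 + 1.8083 = 14.6983 per hr

Final: 14.6983 /hr


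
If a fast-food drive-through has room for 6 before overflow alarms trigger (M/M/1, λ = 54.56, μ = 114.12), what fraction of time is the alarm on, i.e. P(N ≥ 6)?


ρ = 54.56/114.12 = 0.4781
P(N ≥ n) = ρ^n = 0.4781^6 = 0.011942

Final: 0.011942


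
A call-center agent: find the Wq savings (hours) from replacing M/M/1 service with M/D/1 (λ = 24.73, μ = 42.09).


ρ = 24.73/42.09 = 0.5876
Wq(M/M/1) = ρ/(μ−λ) = 0.5876/17.36 = 0.03385 hr
Wq(M/D/1) = ρ/(2(μ−λ)) = 0.01692 hr
Savings = 0.03385 − 0.01692 = 0.01692 hr

Final: 0.01692 hr


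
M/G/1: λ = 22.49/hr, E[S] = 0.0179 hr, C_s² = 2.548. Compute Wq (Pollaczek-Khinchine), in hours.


ρ = λ·E[S] = 22.49·0.0179 = 0.4026
E[S²] = E[S]²(1+C_s²) = 0.0179²·(1+2.548) = 0.001137
Wq = λ·E[S²]/(2(1−ρ)) = 22.49·0.001137/(2·0.5974) = 0.02140 hr

Final: 0.02140 hr


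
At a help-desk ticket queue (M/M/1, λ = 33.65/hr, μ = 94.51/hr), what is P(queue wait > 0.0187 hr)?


ρ = 33.65/94.51 = 0.3560
P(Wq > t) = ρ·e^{−(μ−λ)t} = 0.3560·e^{−1.1381}
= 0.3560·0.320433 = 0.114089

Final: 0.114089


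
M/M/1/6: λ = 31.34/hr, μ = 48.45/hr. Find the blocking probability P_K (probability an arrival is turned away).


ρ = λ/μ = 31.34/48.45 = 0.6469
P_K = (1−ρ)ρ^K/(1−ρ^(K+1)) = (0.3531·0.073254)/(1 − 0.047385)
= 0.025869/0.952615 = 0.027156

Final: 0.027156


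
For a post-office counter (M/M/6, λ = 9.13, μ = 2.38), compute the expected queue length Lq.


a = λ/μ = 3.8361; ρ = a/6 = 0.6394
P₀ = 0.020071
Lq = P₀·a^c·ρ / (c!·(1−ρ)²) = 0.020071·3186.85954·0.6394/(720·0.13006)
= 0.43671

Final: 0.43671


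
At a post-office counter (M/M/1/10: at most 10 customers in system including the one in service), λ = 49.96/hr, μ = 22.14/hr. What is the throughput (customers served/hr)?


ρ = 2.2565; P_K = (1−ρ)ρ^10/(1−ρ^11) = 0.556918
λ_eff = λ(1 − P_K) = 49.96·(1 − 0.556918) = 49.96·0.443082 = 22.1364 /hr

Final: 22.1364 /hr


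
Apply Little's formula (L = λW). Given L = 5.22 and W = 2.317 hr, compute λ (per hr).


λ = L/W = 5.22/2.317 = 2.2529 /hr

Final: 2.2529 /hr


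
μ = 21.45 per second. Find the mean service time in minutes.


Mean service time = 1/μ = 1/21.45 second = 0.04662 second
In minutes: 0.04662 × 0.0166667 = 0.0007770 min

Final: 0.0007770 min


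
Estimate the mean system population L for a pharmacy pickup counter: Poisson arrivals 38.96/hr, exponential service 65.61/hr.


ρ = λ/μ = 38.96/65.61 = 0.5938
L = ρ/(1−ρ) = 0.5938/(1 − 0.5938) = 0.5938/0.4062 = 1.4619

Final: 1.4619


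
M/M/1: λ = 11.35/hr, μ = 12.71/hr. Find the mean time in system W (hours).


W = 1/(μ−λ) = 1/(12.71 − 11.35) = 1/1.36 = 0.7353 hr

Final: 0.7353 hr


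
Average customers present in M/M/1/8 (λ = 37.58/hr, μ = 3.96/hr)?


ρ = 37.58/3.96 = 9.4899
L = ρ[1 − (K+1)ρ^K + Kρ^(K+1)] / [(1−ρ)(1−ρ^(K+1))]
Numerator: 9.4899·(1 − 9·65779825.750738 + 8·624243901.947659) = 41773897488.310509
Denominator: (-8.4899)·(-624243900.947659) = 5299767664.106134
L = 41773897488.310509/5299767664.106134 = 7.8822

Final: 7.8822


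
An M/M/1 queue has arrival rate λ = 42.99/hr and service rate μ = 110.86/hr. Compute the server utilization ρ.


ρ = λ/μ = 42.99/110.86 = 0.3878

Final: 0.3878


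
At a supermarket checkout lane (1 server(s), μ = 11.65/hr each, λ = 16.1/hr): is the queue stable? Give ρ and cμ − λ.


Total capacity cμ = 1·11.65 = 11.65/hr
ρ = λ/(cμ) = 16.1/11.65 = 1.3820
Stable ⇔ ρ < 1: NO
Spare capacity = cμ − λ = 11.65 − 16.1 = -4.45/hr

Final: ρ = 1.3820; unstable; margin = -4.45/hr


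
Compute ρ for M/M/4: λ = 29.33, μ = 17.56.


ρ = λ/(cμ) = 29.33/(4·17.56) = 29.33/70.24 = 0.4176

Final: 0.4176


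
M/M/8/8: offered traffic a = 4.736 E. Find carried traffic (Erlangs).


B(8,4.736) = 0.058109 (Erlang-B)
Carried load = a(1 − B) = 4.736·(1 − 0.058109) = 4.736·0.941891 = 4.4608 E

Final: 4.4608 Erlangs


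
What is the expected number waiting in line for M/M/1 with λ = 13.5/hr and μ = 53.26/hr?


ρ = 13.5/53.26 = 0.2535
Lq = ρ²/(1−ρ) = 0.06425/0.7465 = 0.08606

Final: 0.08606


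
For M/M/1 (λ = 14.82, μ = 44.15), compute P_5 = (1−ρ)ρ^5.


ρ = 14.82/44.15 = 0.3357
P_n = (1−ρ)·ρ^n = (1 − 0.3357)·0.3357^5 = 0.6643·0.004262 = 0.002831

Final: 0.002831


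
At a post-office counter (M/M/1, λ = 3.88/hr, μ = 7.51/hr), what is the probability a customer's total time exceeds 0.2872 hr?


W ~ Exponential(μ−λ) for M/M/1.
μ − λ = 7.51 − 3.88 = 3.6300
P(W > t) = e^{−(μ−λ)t} = e^{−1.0425} = 0.352559

Final: 0.352559


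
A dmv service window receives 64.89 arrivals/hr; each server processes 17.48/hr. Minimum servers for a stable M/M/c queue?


Stability requires cμ > λ ⇔ c > λ/μ.
λ/μ = 64.89/17.48 = 3.7122
Minimum integer c = ⌊3.7122⌋ + 1 = 4
Check: 4·17.48 = 69.92 > 64.89, while 3·17.48 = 52.44 ≤ 64.89

Final: 4 servers


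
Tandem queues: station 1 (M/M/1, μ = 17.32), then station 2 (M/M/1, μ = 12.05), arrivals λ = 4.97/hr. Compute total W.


Each node sees arrival rate λ = 4.97/hr (tandem ⇒ throughput preserved).
W₁ = 1/(μ₁−λ) = 1/(17.32−4.97) = 0.08097 hr
W₂ = 1/(μ₂−λ) = 1/(12.05−4.97) = 0.14124 hr
W_total = W₁ + W₂ = 0.08097 + 0.14124 = 0.22221 hr

Final: 0.22221 hr


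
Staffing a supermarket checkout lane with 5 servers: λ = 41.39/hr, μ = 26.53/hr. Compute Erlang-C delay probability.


a = λ/μ = 1.5601; ρ = a/5 = 0.3120
P₀ = 0.209697 (from M/M/c formula)
C(c,a) = [a^c/(c!(1−ρ))]·P₀ = [9.24253/(120·0.6880)]·0.209697
= 0.11195·0.209697 = 0.023476

Final: 0.023476


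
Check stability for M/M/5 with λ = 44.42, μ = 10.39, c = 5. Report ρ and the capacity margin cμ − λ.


Total capacity cμ = 5·10.39 = 51.95/hr
ρ = λ/(cμ) = 44.42/51.95 = 0.8551
Stable ⇔ ρ < 1: YES
Spare capacity = cμ − λ = 51.95 − 44.42 = 7.53/hr

Final: ρ = 0.8551; stable; margin = 7.53/hr


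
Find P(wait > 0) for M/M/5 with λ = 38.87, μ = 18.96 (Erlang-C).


a = λ/μ = 2.0501; ρ = a/5 = 0.4100
P₀ = 0.127629 (from M/M/c formula)
C(c,a) = [a^c/(c!(1−ρ))]·P₀ = [36.21438/(120·0.5900)]·0.127629
= 0.51152·0.127629 = 0.065285

Final: 0.065285


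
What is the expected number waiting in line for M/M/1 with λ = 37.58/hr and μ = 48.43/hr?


ρ = 37.58/48.43 = 0.7760
Lq = ρ²/(1−ρ) = 0.6021/0.2240 = 2.6876

Final: 2.6876


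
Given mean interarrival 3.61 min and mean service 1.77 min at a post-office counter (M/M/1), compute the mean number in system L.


λ = 60/3.61 = 16.6205 /hr
μ = 60/1.77 = 33.8983 /hr
ρ = λ/μ = 16.6205/33.8983 = 0.4903
L = ρ/(1−ρ) = 0.4903/0.5097 = 0.9620

Final: 0.9620


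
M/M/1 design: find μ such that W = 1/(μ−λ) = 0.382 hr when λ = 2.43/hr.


W = 1/(μ−λ) ⇒ μ − λ = 1/W = 1/0.382 = 2.6178
μ = λ + 1/W = 2.43 + 2.6178 = 5.0478 per hr

Final: 5.0478 /hr


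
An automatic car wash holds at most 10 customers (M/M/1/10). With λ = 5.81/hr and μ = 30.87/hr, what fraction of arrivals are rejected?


ρ = λ/μ = 5.81/30.87 = 0.1882
P_K = (1−ρ)ρ^K/(1−ρ^(K+1)) = (0.8118·0.00000005577)/(1 − 0.00000001050)
= 0.00000004527/1.000000 = 0.00000004527

Final: 0.00000004527


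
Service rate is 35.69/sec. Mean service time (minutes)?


Mean service time = 1/μ = 1/35.69 second = 0.02802 second
In minutes: 0.02802 × 0.0166667 = 0.0004670 min

Final: 0.0004670 min


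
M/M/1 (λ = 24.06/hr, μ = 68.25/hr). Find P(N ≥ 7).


ρ = 24.06/68.25 = 0.3525
P(N ≥ n) = ρ^n = 0.3525^7 = 0.0006766

Final: 0.0006766


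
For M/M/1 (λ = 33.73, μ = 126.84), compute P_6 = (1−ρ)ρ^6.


ρ = 33.73/126.84 = 0.2659
P_n = (1−ρ)·ρ^n = (1 − 0.2659)·0.2659^6 = 0.7341·0.0003536 = 0.0002596

Final: 0.0002596


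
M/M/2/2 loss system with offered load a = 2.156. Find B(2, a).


B(c,a) = (a^c/c!) / Σ_{k=0}^{c} a^k/k!
a^2/2! = 2.324168
Σ terms (k=0..2): 1.00000 + 2.15600 + 2.32417 = 5.480168
B = 2.324168/5.480168 = 0.424105

Final: 0.424105


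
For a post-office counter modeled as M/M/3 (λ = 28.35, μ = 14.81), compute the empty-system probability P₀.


a = λ/μ = 28.35/14.81 = 1.9142; ρ = a/c = 0.6381
Σ_{k=0}^{2} a^k/k! (terms k=0..2) = 1.00000 + 1.91425 + 1.83217 = 4.74642
Tail: a^3/(3!(1−ρ)) = 7.01446/(6·0.3619) = 3.23023
P₀ = 1/(4.74642 + 3.23023) = 1/7.97665 = 0.125366

Final: 0.125366


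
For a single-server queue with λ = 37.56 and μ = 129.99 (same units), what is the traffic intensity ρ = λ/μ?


ρ = λ/μ = 37.56/129.99 = 0.2889

Final: 0.2889


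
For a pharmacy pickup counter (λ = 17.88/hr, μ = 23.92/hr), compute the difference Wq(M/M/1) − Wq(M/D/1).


ρ = 17.88/23.92 = 0.7475
Wq(M/M/1) = ρ/(μ−λ) = 0.7475/6.04 = 0.12376 hr
Wq(M/D/1) = ρ/(2(μ−λ)) = 0.06188 hr
Savings = 0.12376 − 0.06188 = 0.06188 hr

Final: 0.06188 hr


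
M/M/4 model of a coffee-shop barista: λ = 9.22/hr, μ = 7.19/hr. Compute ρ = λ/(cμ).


ρ = λ/(cμ) = 9.22/(4·7.19) = 9.22/28.76 = 0.3206

Final: 0.3206


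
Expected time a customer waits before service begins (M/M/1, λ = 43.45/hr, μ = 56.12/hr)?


ρ = 43.45/56.12 = 0.7742
Wq = ρ/(μ−λ) = 0.7742/(56.12 − 43.45) = 0.7742/12.67 = 0.06111 hr

Final: 0.06111 hr


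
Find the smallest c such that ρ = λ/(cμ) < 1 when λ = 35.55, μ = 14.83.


Stability requires cμ > λ ⇔ c > λ/μ.
λ/μ = 35.55/14.83 = 2.3972
Minimum integer c = ⌊2.3972⌋ + 1 = 3
Check: 3·14.83 = 44.49 > 35.55, while 2·14.83 = 29.66 ≤ 35.55

Final: 3 servers


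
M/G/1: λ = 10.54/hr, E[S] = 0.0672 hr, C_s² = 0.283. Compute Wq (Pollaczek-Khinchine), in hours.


ρ = λ·E[S] = 10.54·0.0672 = 0.7083
E[S²] = E[S]²(1+C_s²) = 0.0672²·(1+0.283) = 0.005794
Wq = λ·E[S²]/(2(1−ρ)) = 10.54·0.005794/(2·0.2917) = 0.10467 hr

Final: 0.10467 hr


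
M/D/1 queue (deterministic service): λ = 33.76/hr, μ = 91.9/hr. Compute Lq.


ρ = 33.76/91.9 = 0.3674
M/D/1: Lq = ρ²/(2(1−ρ)) = 0.1350/(2·0.6326) = 0.10666

Final: 0.10666


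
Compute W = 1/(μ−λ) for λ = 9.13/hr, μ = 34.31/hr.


W = 1/(μ−λ) = 1/(34.31 − 9.13) = 1/25.18 = 0.03971 hr

Final: 0.03971 hr


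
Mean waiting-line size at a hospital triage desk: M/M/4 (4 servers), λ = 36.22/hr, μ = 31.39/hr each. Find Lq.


a = λ/μ = 1.1539; ρ = a/4 = 0.2885
P₀ = 0.314522
Lq = P₀·a^c·ρ / (c!·(1−ρ)²) = 0.314522·1.77267·0.2885/(24·0.50628)
= 0.01324

Final: 0.01324


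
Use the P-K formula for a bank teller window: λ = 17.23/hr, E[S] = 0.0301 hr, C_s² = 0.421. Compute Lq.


ρ = λ·E[S] = 17.23·0.0301 = 0.5186
Lq = ρ²(1+C_s²)/(2(1−ρ)) = 0.2690·(1+0.421)/(2·0.4814)
= 0.2690·1.4210/0.9628 = 0.39699

Final: 0.39699


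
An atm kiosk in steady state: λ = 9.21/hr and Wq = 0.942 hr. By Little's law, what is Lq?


Lq = λWq = 9.21·0.942 = 8.6758

Final: 8.6758


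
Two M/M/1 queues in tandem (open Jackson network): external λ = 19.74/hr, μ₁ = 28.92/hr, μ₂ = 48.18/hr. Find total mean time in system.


Each node sees arrival rate λ = 19.74/hr (tandem ⇒ throughput preserved).
W₁ = 1/(μ₁−λ) = 1/(28.92−19.74) = 0.10893 hr
W₂ = 1/(μ₂−λ) = 1/(48.18−19.74) = 0.03516 hr
W_total = W₁ + W₂ = 0.10893 + 0.03516 = 0.14409 hr

Final: 0.14409 hr


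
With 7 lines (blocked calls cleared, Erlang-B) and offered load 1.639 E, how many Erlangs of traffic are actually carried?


B(7,1.639) = 0.001224 (Erlang-B)
Carried load = a(1 − B) = 1.639·(1 − 0.001224) = 1.639·0.998776 = 1.6370 E

Final: 1.6370 Erlangs


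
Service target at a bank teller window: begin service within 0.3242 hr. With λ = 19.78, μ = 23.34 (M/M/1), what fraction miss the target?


ρ = 19.78/23.34 = 0.8475
P(Wq > t) = ρ·e^{−(μ−λ)t} = 0.8475·e^{−1.1542}
= 0.8475·0.315325 = 0.267229

Final: 0.267229


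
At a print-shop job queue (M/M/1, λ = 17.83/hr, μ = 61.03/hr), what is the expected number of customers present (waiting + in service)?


ρ = λ/μ = 17.83/61.03 = 0.2922
L = ρ/(1−ρ) = 0.2922/(1 − 0.2922) = 0.2922/0.7078 = 0.4127

Final: 0.4127


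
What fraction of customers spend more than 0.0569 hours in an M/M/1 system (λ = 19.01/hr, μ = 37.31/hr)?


W ~ Exponential(μ−λ) for M/M/1.
μ − λ = 37.31 − 19.01 = 18.3000
P(W > t) = e^{−(μ−λ)t} = e^{−1.0413} = 0.353006

Final: 0.353006


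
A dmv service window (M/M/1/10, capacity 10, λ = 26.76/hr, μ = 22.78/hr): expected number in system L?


ρ = 26.76/22.78 = 1.1747
L = ρ[1 − (K+1)ρ^K + Kρ^(K+1)] / [(1−ρ)(1−ρ^(K+1))]
Numerator: 1.1747·(1 − 11·5.004076 + 10·5.878361) = 5.566713
Denominator: (-0.1747)·(-4.878361) = 0.852321
L = 5.566713/0.852321 = 6.5312

Final: 6.5312


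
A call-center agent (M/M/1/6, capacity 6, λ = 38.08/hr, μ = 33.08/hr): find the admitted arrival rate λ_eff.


ρ = 1.1511; P_K = (1−ρ)ρ^6/(1−ρ^7) = 0.209520
λ_eff = λ(1 − P_K) = 38.08·(1 − 0.209520) = 38.08·0.790480 = 30.1015 /hr

Final: 30.1015 /hr


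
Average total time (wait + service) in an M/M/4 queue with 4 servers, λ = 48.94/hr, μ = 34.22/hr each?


a = 1.4302; ρ = 0.3575; P₀ = 0.237435
Lq = P₀·a^c·ρ/(c!(1−ρ)²) = 0.03585
Wq = Lq/λ = 0.03585/48.94 = 0.0007325 hr
W = Wq + 1/μ = 0.0007325 + 0.02922 = 0.02996 hr

Final: 0.02996 hr


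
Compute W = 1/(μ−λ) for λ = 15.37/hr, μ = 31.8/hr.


W = 1/(μ−λ) = 1/(31.8 − 15.37) = 1/16.43 = 0.06086 hr

Final: 0.06086 hr


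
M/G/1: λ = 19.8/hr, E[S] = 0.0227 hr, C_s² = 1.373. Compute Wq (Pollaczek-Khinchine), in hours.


ρ = λ·E[S] = 19.8·0.0227 = 0.4495
E[S²] = E[S]²(1+C_s²) = 0.0227²·(1+1.373) = 0.001223
Wq = λ·E[S²]/(2(1−ρ)) = 19.8·0.001223/(2·0.5505) = 0.02199 hr

Final: 0.02199 hr


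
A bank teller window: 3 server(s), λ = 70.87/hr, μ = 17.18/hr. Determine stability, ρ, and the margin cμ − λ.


Total capacity cμ = 3·17.18 = 51.54/hr
ρ = λ/(cμ) = 70.87/51.54 = 1.3750
Stable ⇔ ρ < 1: NO
Spare capacity = cμ − λ = 51.54 − 70.87 = -19.33/hr

Final: ρ = 1.3750; unstable; margin = -19.33/hr


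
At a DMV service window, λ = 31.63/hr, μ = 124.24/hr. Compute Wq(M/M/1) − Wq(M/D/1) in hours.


ρ = 31.63/124.24 = 0.2546
Wq(M/M/1) = ρ/(μ−λ) = 0.2546/92.61 = 0.002749 hr
Wq(M/D/1) = ρ/(2(μ−λ)) = 0.001375 hr
Savings = 0.002749 − 0.001375 = 0.001375 hr

Final: 0.001375 hr


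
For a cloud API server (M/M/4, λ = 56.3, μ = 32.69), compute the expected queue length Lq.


a = λ/μ = 1.7222; ρ = a/4 = 0.4306
P₀ = 0.175425
Lq = P₀·a^c·ρ / (c!·(1−ρ)²) = 0.175425·8.79780·0.4306/(24·0.32426)
= 0.08539

Final: 0.08539


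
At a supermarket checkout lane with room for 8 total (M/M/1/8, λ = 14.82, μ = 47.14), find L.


ρ = 14.82/47.14 = 0.3144
L = ρ[1 − (K+1)ρ^K + Kρ^(K+1)] / [(1−ρ)(1−ρ^(K+1))]
Numerator: 0.3144·(1 − 9·0.00009543 + 8·0.00003000) = 0.314188
Denominator: (0.6856)·(0.999970) = 0.685597
L = 0.314188/0.685597 = 0.4583

Final: 0.4583


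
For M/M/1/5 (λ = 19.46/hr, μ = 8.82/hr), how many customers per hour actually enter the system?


ρ = 2.2063; P_K = (1−ρ)ρ^5/(1−ρ^6) = 0.551544
λ_eff = λ(1 − P_K) = 19.46·(1 − 0.551544) = 19.46·0.448456 = 8.7270 /hr

Final: 8.7270 /hr


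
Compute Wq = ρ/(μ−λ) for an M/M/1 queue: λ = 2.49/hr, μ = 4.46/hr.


ρ = 2.49/4.46 = 0.5583
Wq = ρ/(μ−λ) = 0.5583/(4.46 − 2.49) = 0.5583/1.97 = 0.2834 hr

Final: 0.2834 hr


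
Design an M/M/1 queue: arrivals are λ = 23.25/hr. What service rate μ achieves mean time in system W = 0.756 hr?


W = 1/(μ−λ) ⇒ μ − λ = 1/W = 1/0.756 = 1.3228
μ = λ + 1/W = 23.25 + 1.3228 = 24.5728 per hr

Final: 24.5728 /hr


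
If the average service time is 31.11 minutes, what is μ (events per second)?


μ = 1/(service time) in consistent units.
1 second = 0.0166667 min, so μ = 0.0166667/31.11 = 0.0005357 per second

Final: 0.0005357 /sec


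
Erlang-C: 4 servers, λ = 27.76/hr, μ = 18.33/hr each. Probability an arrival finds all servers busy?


a = λ/μ = 1.5145; ρ = a/4 = 0.3786
P₀ = 0.217727 (from M/M/c formula)
C(c,a) = [a^c/(c!(1−ρ))]·P₀ = [5.26051/(24·0.6214)]·0.217727
= 0.35274·0.217727 = 0.076801

Final: 0.076801


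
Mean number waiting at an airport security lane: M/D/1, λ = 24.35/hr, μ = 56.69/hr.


ρ = 24.35/56.69 = 0.4295
M/D/1: Lq = ρ²/(2(1−ρ)) = 0.1845/(2·0.5705) = 0.16170

Final: 0.16170


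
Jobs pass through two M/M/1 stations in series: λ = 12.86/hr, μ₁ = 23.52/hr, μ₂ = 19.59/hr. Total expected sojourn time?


Each node sees arrival rate λ = 12.86/hr (tandem ⇒ throughput preserved).
W₁ = 1/(μ₁−λ) = 1/(23.52−12.86) = 0.09381 hr
W₂ = 1/(μ₂−λ) = 1/(19.59−12.86) = 0.14859 hr
W_total = W₁ + W₂ = 0.09381 + 0.14859 = 0.24240 hr

Final: 0.24240 hr


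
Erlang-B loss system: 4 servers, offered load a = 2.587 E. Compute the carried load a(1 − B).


B(4,2.587) = 0.159713 (Erlang-B)
Carried load = a(1 − B) = 2.587·(1 − 0.159713) = 2.587·0.840287 = 2.1738 E

Final: 2.1738 Erlangs


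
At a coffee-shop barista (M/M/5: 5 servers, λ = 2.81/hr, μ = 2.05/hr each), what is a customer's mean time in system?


a = 1.3707; ρ = 0.2741; P₀ = 0.253673
Lq = P₀·a^c·ρ/(c!(1−ρ)²) = 0.005323
Wq = Lq/λ = 0.005323/2.81 = 0.001894 hr
W = Wq + 1/μ = 0.001894 + 0.48780 = 0.48970 hr

Final: 0.48970 hr


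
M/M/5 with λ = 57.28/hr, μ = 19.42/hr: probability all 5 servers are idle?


a = λ/μ = 57.28/19.42 = 2.9495; ρ = a/c = 0.5899
Σ_{k=0}^{4} a^k/k! (terms k=0..4) = 1.00000 + 2.94954 + 4.34988 + 4.27671 + 3.15358 = 15.72971
Tail: a^5/(5!(1−ρ)) = 223.23841/(120·0.4101) = 4.53634
P₀ = 1/(15.72971 + 4.53634) = 1/20.26605 = 0.049344

Final: 0.049344


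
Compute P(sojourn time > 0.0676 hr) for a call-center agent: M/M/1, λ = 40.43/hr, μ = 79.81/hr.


W ~ Exponential(μ−λ) for M/M/1.
μ − λ = 79.81 − 40.43 = 39.3800
P(W > t) = e^{−(μ−λ)t} = e^{−2.6621} = 0.069802

Final: 0.069802


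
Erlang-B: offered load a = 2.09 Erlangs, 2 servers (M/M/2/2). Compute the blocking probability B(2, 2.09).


B(c,a) = (a^c/c!) / Σ_{k=0}^{c} a^k/k!
a^2/2! = 2.184050
Σ terms (k=0..2): 1.00000 + 2.09000 + 2.18405 = 5.274050
B = 2.184050/5.274050 = 0.414112

Final: 0.414112


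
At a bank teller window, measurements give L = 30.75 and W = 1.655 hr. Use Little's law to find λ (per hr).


λ = L/W = 30.75/1.655 = 18.5801 /hr

Final: 18.5801 /hr


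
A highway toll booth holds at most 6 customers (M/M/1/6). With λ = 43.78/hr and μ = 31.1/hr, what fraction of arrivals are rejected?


ρ = λ/μ = 43.78/31.1 = 1.4077
P_K = (1−ρ)ρ^K/(1−ρ^(K+1)) = (-0.4077·7.782018)/(1 − 10.954879)
= -3.172861/-9.954879 = 0.318724

Final: 0.318724


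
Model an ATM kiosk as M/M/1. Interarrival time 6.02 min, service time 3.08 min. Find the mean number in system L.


λ = 60/6.02 = 9.9668 /hr
μ = 60/3.08 = 19.4805 /hr
ρ = λ/μ = 9.9668/19.4805 = 0.5116
L = ρ/(1−ρ) = 0.5116/0.4884 = 1.0476

Final: 1.0476


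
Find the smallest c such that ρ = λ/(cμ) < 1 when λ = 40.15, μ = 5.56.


Stability requires cμ > λ ⇔ c > λ/μ.
λ/μ = 40.15/5.56 = 7.2212
Minimum integer c = ⌊7.2212⌋ + 1 = 8
Check: 8·5.56 = 44.48 > 40.15, while 7·5.56 = 38.92 ≤ 40.15

Final: 8 servers


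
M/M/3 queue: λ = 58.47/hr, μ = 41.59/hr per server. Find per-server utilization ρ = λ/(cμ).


ρ = λ/(cμ) = 58.47/(3·41.59) = 58.47/124.77 = 0.4686

Final: 0.4686


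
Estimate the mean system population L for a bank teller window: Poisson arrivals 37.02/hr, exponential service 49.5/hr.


ρ = λ/μ = 37.02/49.5 = 0.7479
L = ρ/(1−ρ) = 0.7479/(1 − 0.7479) = 0.7479/0.2521 = 2.9663

Final: 2.9663


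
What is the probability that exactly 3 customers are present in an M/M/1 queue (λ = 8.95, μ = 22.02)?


ρ = 8.95/22.02 = 0.4064
P_n = (1−ρ)·ρ^n = (1 − 0.4064)·0.4064^3 = 0.5936·0.067146 = 0.039854

Final: 0.039854


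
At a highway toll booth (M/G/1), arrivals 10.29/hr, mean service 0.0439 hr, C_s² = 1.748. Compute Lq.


ρ = λ·E[S] = 10.29·0.0439 = 0.4517
Lq = ρ²(1+C_s²)/(2(1−ρ)) = 0.2041·(1+1.748)/(2·0.5483)
= 0.2041·2.7480/1.0965 = 0.51139

Final: 0.51139


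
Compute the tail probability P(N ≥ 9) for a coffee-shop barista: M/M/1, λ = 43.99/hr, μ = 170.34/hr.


ρ = 43.99/170.34 = 0.2582
P(N ≥ n) = ρ^n = 0.2582^9 = 0.000005109

Final: 0.000005109


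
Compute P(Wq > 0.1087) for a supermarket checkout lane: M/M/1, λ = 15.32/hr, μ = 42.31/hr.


ρ = 15.32/42.31 = 0.3621
P(Wq > t) = ρ·e^{−(μ−λ)t} = 0.3621·e^{−2.9338}
= 0.3621·0.053194 = 0.019261

Final: 0.019261


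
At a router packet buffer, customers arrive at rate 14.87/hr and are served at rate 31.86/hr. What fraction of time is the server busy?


ρ = λ/μ = 14.87/31.86 = 0.4667

Final: 0.4667


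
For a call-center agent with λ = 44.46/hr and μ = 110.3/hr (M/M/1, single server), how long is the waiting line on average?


ρ = 44.46/110.3 = 0.4031
Lq = ρ²/(1−ρ) = 0.1625/0.5969 = 0.2722

Final: 0.2722


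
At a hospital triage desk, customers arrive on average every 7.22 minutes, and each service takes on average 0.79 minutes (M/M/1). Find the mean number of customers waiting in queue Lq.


λ = 60/7.22 = 8.3102 /hr
μ = 60/0.79 = 75.9494 /hr
ρ = λ/μ = 8.3102/75.9494 = 0.1094
Lq = ρ²/(1−ρ) = 0.01197/0.8906 = 0.01344

Final: 0.01344


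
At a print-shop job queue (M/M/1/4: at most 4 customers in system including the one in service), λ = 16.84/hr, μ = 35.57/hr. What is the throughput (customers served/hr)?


ρ = 0.4734; P_K = (1−ρ)ρ^4/(1−ρ^5) = 0.027098
λ_eff = λ(1 − P_K) = 16.84·(1 − 0.027098) = 16.84·0.972902 = 16.3837 /hr

Final: 16.3837 /hr


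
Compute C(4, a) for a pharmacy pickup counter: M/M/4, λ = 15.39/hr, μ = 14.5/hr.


a = λ/μ = 1.0614; ρ = a/4 = 0.2653
P₀ = 0.345316 (from M/M/c formula)
C(c,a) = [a^c/(c!(1−ρ))]·P₀ = [1.26906/(24·0.7347)]·0.345316
= 0.07198·0.345316 = 0.024854

Final: 0.024854


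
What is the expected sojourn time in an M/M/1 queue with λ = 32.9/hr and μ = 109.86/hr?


W = 1/(μ−λ) = 1/(109.86 − 32.9) = 1/76.96 = 0.01299 hr

Final: 0.01299 hr


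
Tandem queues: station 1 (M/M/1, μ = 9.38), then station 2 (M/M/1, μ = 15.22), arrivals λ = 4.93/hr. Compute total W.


Each node sees arrival rate λ = 4.93/hr (tandem ⇒ throughput preserved).
W₁ = 1/(μ₁−λ) = 1/(9.38−4.93) = 0.22472 hr
W₂ = 1/(μ₂−λ) = 1/(15.22−4.93) = 0.09718 hr
W_total = W₁ + W₂ = 0.22472 + 0.09718 = 0.32190 hr

Final: 0.32190 hr


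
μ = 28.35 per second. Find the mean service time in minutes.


Mean service time = 1/μ = 1/28.35 second = 0.03527 second
In minutes: 0.03527 × 0.0166667 = 0.0005879 min

Final: 0.0005879 min


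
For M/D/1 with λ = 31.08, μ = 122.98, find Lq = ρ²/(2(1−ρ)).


ρ = 31.08/122.98 = 0.2527
M/D/1: Lq = ρ²/(2(1−ρ)) = 0.06387/(2·0.7473) = 0.04273

Final: 0.04273


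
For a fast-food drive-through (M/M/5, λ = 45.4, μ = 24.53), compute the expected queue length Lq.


a = λ/μ = 1.8508; ρ = a/5 = 0.3702
P₀ = 0.156338
Lq = P₀·a^c·ρ / (c!·(1−ρ)²) = 0.156338·21.71658·0.3702/(120·0.39670)
= 0.02640

Final: 0.02640


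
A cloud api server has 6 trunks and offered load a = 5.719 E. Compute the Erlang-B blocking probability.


B(c,a) = (a^c/c!) / Σ_{k=0}^{c} a^k/k!
a^6/6! = 48.594608
Σ terms (k=0..6): 1.00000 + 5.71900 + 16.35348 + 31.17518 + 44.57272 + 50.98228 + 48.59461 = 198.397272
B = 48.594608/198.397272 = 0.244936

Final: 0.244936


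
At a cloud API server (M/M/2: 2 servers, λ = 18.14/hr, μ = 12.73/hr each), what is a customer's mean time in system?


a = 1.4250; ρ = 0.7125; P₀ = 0.167890
Lq = P₀·a^c·ρ/(c!(1−ρ)²) = 1.46922
Wq = Lq/λ = 1.46922/18.14 = 0.08099 hr
W = Wq + 1/μ = 0.08099 + 0.07855 = 0.15955 hr

Final: 0.15955 hr


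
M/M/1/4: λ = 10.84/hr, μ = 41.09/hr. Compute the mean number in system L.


ρ = 10.84/41.09 = 0.2638
L = ρ[1 − (K+1)ρ^K + Kρ^(K+1)] / [(1−ρ)(1−ρ^(K+1))]
Numerator: 0.2638·(1 − 5·0.004844 + 4·0.001278) = 0.258771
Denominator: (0.7362)·(0.998722) = 0.735248
L = 0.258771/0.735248 = 0.3519

Final: 0.3519


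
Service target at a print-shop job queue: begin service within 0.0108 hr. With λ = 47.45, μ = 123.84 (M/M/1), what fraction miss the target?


ρ = 47.45/123.84 = 0.3832
P(Wq > t) = ρ·e^{−(μ−λ)t} = 0.3832·e^{−0.8250}
= 0.3832·0.438230 = 0.167910

Final: 0.167910


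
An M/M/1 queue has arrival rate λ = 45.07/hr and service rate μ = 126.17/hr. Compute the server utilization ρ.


ρ = λ/μ = 45.07/126.17 = 0.3572

Final: 0.3572


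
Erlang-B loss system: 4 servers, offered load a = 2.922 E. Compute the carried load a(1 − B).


B(4,2.922) = 0.197410 (Erlang-B)
Carried load = a(1 − B) = 2.922·(1 − 0.197410) = 2.922·0.802590 = 2.3452 E

Final: 2.3452 Erlangs


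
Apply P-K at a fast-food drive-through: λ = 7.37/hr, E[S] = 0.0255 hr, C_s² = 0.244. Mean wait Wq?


ρ = λ·E[S] = 7.37·0.0255 = 0.1879
E[S²] = E[S]²(1+C_s²) = 0.0255²·(1+0.244) = 0.0008089
Wq = λ·E[S²]/(2(1−ρ)) = 7.37·0.0008089/(2·0.8121) = 0.003671 hr

Final: 0.003671 hr


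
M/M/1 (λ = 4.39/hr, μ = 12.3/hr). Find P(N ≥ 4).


ρ = 4.39/12.3 = 0.3569
P(N ≥ n) = ρ^n = 0.3569^4 = 0.016227

Final: 0.016227


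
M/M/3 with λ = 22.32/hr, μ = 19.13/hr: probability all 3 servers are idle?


a = λ/μ = 22.32/19.13 = 1.1668; ρ = a/c = 0.3889
Σ_{k=0}^{2} a^k/k! (terms k=0..2) = 1.00000 + 1.16675 + 0.68066 = 2.84741
Tail: a^3/(3!(1−ρ)) = 1.58832/(6·0.6111) = 0.43320
P₀ = 1/(2.84741 + 0.43320) = 1/3.28061 = 0.304821

Final: 0.304821


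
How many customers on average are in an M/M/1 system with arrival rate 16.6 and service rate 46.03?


ρ = λ/μ = 16.6/46.03 = 0.3606
L = ρ/(1−ρ) = 0.3606/(1 − 0.3606) = 0.3606/0.6394 = 0.5641

Final: 0.5641


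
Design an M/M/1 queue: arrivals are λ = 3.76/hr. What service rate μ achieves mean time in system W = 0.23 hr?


W = 1/(μ−λ) ⇒ μ − λ = 1/W = 1/0.23 = 4.3478
μ = λ + 1/W = 3.76 + 4.3478 = 8.1078 per hr

Final: 8.1078 /hr
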